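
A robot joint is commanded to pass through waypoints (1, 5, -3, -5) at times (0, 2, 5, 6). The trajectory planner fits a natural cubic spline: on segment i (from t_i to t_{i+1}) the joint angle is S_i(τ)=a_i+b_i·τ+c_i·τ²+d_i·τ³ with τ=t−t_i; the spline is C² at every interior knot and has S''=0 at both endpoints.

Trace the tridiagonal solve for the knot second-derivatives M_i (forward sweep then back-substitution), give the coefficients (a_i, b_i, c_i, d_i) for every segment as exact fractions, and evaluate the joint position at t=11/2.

Δ: Δ0=2, Δ1=-8/3, Δ2=-2
row 1: diag=10, rhs=-28; c'=3/10, d'=-14/5
row 2: denom=8−3·3/10=71/10; d'=(4−3·-14/5)/(71/10)=124/71
back: M2=124/71
back: M1=-14/5−3/10·124/71=-236/71
M: M0=0, M1=-236/71, M2=124/71, M3=0
seg 0: a=1, c=M0/2=0, d=(M1−M0)/(6·2)=-59/213, b=Δ0−h0·(2M0+M1)/6=662/213
seg 1: a=5, c=M1/2=-118/71, d=(M2−M1)/(6·3)=20/71, b=Δ1−h1·(2M1+M2)/6=-46/213
seg 2: a=-3, c=M2/2=62/71, d=(M3−M2)/(6·1)=-62/213, b=Δ2−h2·(2M2+M3)/6=-550/213
t_q=11/2 → seg 2, τ=1/2; S=-3+-550/213·τ+62/71·τ²+-62/213·τ³=-1167/284

  seg 0: a=1 b=662/213 c=0 d=-59/213
  seg 1: a=5 b=-46/213 c=-118/71 d=20/71
  seg 2: a=-3 b=-550/213 c=62/71 d=-62/213
S(11/2) = -1167/284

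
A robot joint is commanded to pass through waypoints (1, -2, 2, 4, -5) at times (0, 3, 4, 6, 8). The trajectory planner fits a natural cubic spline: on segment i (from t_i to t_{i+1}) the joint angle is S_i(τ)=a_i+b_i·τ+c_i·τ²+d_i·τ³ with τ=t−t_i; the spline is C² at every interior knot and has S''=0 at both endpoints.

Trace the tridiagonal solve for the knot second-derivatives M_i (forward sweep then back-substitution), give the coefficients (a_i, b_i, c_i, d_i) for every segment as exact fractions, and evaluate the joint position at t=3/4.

Δ: Δ0=-1, Δ1=4, Δ2=1, Δ3=-9/2
row 1: diag=8, rhs=30; c'=1/8, d'=15/4
row 2: denom=6−1·1/8=47/8; d'=(-18−1·15/4)/(47/8)=-174/47
row 3: denom=8−2·16/47=344/47; d'=(-33−2·-174/47)/(344/47)=-1203/344
back: M3=-1203/344
back: M2=-174/47−16/47·-1203/344=-108/43
back: M1=15/4−1/8·-108/43=699/172
M: M0=0, M1=699/172, M2=-108/43, M3=-1203/344, M4=0
seg 0: a=1, c=M0/2=0, d=(M1−M0)/(6·3)=233/1032, b=Δ0−h0·(2M0+M1)/6=-1043/344
seg 1: a=-2, c=M1/2=699/344, d=(M2−M1)/(6·1)=-377/344, b=Δ1−h1·(2M1+M2)/6=527/172
seg 2: a=2, c=M2/2=-54/43, d=(M3−M2)/(6·2)=-113/1376, b=Δ2−h2·(2M2+M3)/6=1321/344
seg 3: a=4, c=M3/2=-1203/688, d=(M4−M3)/(6·2)=401/1376, b=Δ3−h3·(2M3+M4)/6=-373/172
t_q=3/4 → seg 0, τ=3/4; S=1+-1043/344·τ+0·τ²+233/1032·τ³=-25951/22016

  seg 0: a=1 b=-1043/344 c=0 d=233/1032
  seg 1: a=-2 b=527/172 c=699/344 d=-377/344
  seg 2: a=2 b=1321/344 c=-54/43 d=-113/1376
  seg 3: a=4 b=-373/172 c=-1203/688 d=401/1376
S(3/4) = -25951/22016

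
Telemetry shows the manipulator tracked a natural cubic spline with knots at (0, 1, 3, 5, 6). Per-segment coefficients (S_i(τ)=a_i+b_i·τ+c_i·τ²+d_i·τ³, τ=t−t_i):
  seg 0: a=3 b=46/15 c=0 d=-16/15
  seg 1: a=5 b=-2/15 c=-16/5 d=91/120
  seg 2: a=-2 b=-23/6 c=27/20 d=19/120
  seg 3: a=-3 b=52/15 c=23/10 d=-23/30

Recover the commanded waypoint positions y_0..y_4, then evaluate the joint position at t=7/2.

y_0 = S_0(0) = a_0 = 3
y_1 = S_1(0) = a_1 = 5
y_2 = S_2(0) = a_2 = -2
y_3 = S_3(0) = a_3 = -3
y_4 = S_3(1) = 2
t_q=7/2 is in segment 2 (τ=1/2); S_2(τ)=-1139/320

y_0=3 y_1=5 y_2=-2 y_3=-3 y_4=2
S(7/2) = -1139/320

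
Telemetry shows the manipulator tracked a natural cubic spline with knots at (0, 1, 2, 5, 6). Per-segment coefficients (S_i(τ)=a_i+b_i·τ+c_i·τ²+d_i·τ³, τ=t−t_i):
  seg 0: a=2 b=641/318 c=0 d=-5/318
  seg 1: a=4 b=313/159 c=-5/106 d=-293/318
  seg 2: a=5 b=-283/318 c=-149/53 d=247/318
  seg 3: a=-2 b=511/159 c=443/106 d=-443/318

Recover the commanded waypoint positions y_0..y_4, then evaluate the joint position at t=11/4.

y_0 = S_0(0) = a_0 = 2
y_1 = S_1(0) = a_1 = 4
y_2 = S_2(0) = a_2 = 5
y_3 = S_3(0) = a_3 = -2
y_4 = S_3(1) = 4
t_q=11/4 is in segment 2 (τ=3/4); S_2(τ)=20887/6784

y_0=2 y_1=4 y_2=5 y_3=-2 y_4=4
S(11/4) = 20887/6784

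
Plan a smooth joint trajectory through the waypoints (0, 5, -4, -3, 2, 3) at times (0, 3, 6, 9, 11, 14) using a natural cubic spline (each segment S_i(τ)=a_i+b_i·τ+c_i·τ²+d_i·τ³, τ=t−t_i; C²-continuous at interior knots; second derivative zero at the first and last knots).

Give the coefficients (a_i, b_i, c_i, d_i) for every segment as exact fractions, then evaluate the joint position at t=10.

  seg 0: a=0 b=2047/660 c=0 d=-947/5940
  seg 1: a=5 b=-397/330 c=-947/660 d=331/1188
  seg 2: a=-4 b=-1511/660 c=59/55 d=-131/1980
  seg 3: a=-3 b=779/330 c=21/44 d=-269/1320
  seg 4: a=2 b=301/165 c=-41/55 d=41/495
S(10) = -161/440

Δ: Δ0=5/3, Δ1=-3, Δ2=1/3, Δ3=5/2, Δ4=1/3
row 1: diag=12, rhs=-28; c'=1/4, d'=-7/3
row 2: denom=12−3·1/4=45/4; d'=(20−3·-7/3)/(45/4)=12/5
row 3: denom=10−3·4/15=46/5; d'=(13−3·12/5)/(46/5)=29/46
row 4: denom=10−2·5/23=220/23; d'=(-13−2·29/46)/(220/23)=-82/55
back: M4=-82/55
back: M3=29/46−5/23·-82/55=21/22
back: M2=12/5−4/15·21/22=118/55
back: M1=-7/3−1/4·118/55=-947/330
M: M0=0, M1=-947/330, M2=118/55, M3=21/22, M4=-82/55, M5=0
seg 0: a=0, c=M0/2=0, d=(M1−M0)/(6·3)=-947/5940, b=Δ0−h0·(2M0+M1)/6=2047/660
seg 1: a=5, c=M1/2=-947/660, d=(M2−M1)/(6·3)=331/1188, b=Δ1−h1·(2M1+M2)/6=-397/330
seg 2: a=-4, c=M2/2=59/55, d=(M3−M2)/(6·3)=-131/1980, b=Δ2−h2·(2M2+M3)/6=-1511/660
seg 3: a=-3, c=M3/2=21/44, d=(M4−M3)/(6·2)=-269/1320, b=Δ3−h3·(2M3+M4)/6=779/330
seg 4: a=2, c=M4/2=-41/55, d=(M5−M4)/(6·3)=41/495, b=Δ4−h4·(2M4+M5)/6=301/165
t_q=10 → seg 3, τ=1; S=-3+779/330·τ+21/44·τ²+-269/1320·τ³=-161/440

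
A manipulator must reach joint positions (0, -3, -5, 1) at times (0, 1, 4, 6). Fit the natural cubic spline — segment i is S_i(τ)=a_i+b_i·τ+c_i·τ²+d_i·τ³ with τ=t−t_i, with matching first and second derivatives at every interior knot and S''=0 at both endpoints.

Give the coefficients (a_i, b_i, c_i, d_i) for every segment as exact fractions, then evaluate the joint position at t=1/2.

  seg 0: a=0 b=-676/213 c=0 d=37/213
  seg 1: a=-3 b=-565/213 c=37/71 d=10/213
  seg 2: a=-5 b=371/213 c=67/71 d=-67/426
S(1/2) = -889/568

Δ: Δ0=-3, Δ1=-2/3, Δ2=3
row 1: diag=8, rhs=14; c'=3/8, d'=7/4
row 2: denom=10−3·3/8=71/8; d'=(22−3·7/4)/(71/8)=134/71
back: M2=134/71
back: M1=7/4−3/8·134/71=74/71
M: M0=0, M1=74/71, M2=134/71, M3=0
seg 0: a=0, c=M0/2=0, d=(M1−M0)/(6·1)=37/213, b=Δ0−h0·(2M0+M1)/6=-676/213
seg 1: a=-3, c=M1/2=37/71, d=(M2−M1)/(6·3)=10/213, b=Δ1−h1·(2M1+M2)/6=-565/213
seg 2: a=-5, c=M2/2=67/71, d=(M3−M2)/(6·2)=-67/426, b=Δ2−h2·(2M2+M3)/6=371/213
t_q=1/2 → seg 0, τ=1/2; S=0+-676/213·τ+0·τ²+37/213·τ³=-889/568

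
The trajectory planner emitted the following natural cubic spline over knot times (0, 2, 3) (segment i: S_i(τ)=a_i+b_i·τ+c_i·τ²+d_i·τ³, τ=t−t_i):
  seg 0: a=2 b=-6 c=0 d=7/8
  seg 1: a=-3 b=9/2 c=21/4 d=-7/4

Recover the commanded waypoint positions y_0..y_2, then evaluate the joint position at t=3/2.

y_0=2 y_1=-3 y_2=5
S(3/2) = -259/64

y_0 = S_0(0) = a_0 = 2
y_1 = S_1(0) = a_1 = -3
y_2 = S_1(1) = 5
t_q=3/2 is in segment 0 (τ=3/2); S_0(τ)=-259/64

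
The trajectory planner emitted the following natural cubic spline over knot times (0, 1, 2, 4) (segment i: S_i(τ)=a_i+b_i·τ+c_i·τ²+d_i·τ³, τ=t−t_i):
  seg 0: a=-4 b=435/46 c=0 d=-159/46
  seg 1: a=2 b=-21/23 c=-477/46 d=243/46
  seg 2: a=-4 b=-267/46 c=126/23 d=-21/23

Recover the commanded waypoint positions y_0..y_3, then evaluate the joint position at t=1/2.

y_0=-4 y_1=2 y_2=-4 y_3=-1
S(1/2) = 109/368

y_0 = S_0(0) = a_0 = -4
y_1 = S_1(0) = a_1 = 2
y_2 = S_2(0) = a_2 = -4
y_3 = S_2(2) = -1
t_q=1/2 is in segment 0 (τ=1/2); S_0(τ)=109/368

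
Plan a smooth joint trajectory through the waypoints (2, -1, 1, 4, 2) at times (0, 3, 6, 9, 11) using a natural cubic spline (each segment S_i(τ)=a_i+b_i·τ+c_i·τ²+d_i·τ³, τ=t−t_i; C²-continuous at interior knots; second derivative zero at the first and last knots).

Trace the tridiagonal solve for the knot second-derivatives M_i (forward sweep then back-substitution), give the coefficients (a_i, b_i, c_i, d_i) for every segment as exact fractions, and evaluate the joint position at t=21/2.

Δ: Δ0=-1, Δ1=2/3, Δ2=1, Δ3=-1
row 1: diag=12, rhs=10; c'=1/4, d'=5/6
row 2: denom=12−3·1/4=45/4; d'=(2−3·5/6)/(45/4)=-2/45
row 3: denom=10−3·4/15=46/5; d'=(-12−3·-2/45)/(46/5)=-89/69
back: M3=-89/69
back: M2=-2/45−4/15·-89/69=62/207
back: M1=5/6−1/4·62/207=157/207
M: M0=0, M1=157/207, M2=62/207, M3=-89/69, M4=0
seg 0: a=2, c=M0/2=0, d=(M1−M0)/(6·3)=157/3726, b=Δ0−h0·(2M0+M1)/6=-571/414
seg 1: a=-1, c=M1/2=157/414, d=(M2−M1)/(6·3)=-95/3726, b=Δ1−h1·(2M1+M2)/6=-50/207
seg 2: a=1, c=M2/2=31/207, d=(M3−M2)/(6·3)=-329/3726, b=Δ2−h2·(2M2+M3)/6=557/414
seg 3: a=4, c=M3/2=-89/138, d=(M4−M3)/(6·2)=89/828, b=Δ3−h3·(2M3+M4)/6=-29/207
t_q=21/2 → seg 3, τ=3/2; S=4+-29/207·τ+-89/138·τ²+89/828·τ³=5965/2208

  seg 0: a=2 b=-571/414 c=0 d=157/3726
  seg 1: a=-1 b=-50/207 c=157/414 d=-95/3726
  seg 2: a=1 b=557/414 c=31/207 d=-329/3726
  seg 3: a=4 b=-29/207 c=-89/138 d=89/828
S(21/2) = 5965/2208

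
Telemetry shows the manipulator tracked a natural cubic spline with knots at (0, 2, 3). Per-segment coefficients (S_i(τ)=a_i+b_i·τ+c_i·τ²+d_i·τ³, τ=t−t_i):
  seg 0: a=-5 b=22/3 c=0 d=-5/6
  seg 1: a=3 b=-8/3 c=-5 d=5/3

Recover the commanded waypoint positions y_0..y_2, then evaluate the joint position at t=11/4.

y_0=-5 y_1=3 y_2=-3
S(11/4) = -71/64

y_0 = S_0(0) = a_0 = -5
y_1 = S_1(0) = a_1 = 3
y_2 = S_1(1) = -3
t_q=11/4 is in segment 1 (τ=3/4); S_1(τ)=-71/64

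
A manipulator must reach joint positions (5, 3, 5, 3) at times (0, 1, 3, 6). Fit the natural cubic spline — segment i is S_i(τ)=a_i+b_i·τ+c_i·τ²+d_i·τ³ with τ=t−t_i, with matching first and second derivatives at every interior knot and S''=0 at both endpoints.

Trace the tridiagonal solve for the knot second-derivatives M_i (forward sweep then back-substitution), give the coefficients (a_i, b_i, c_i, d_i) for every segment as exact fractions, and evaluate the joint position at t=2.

Δ: Δ0=-2, Δ1=1, Δ2=-2/3
row 1: diag=6, rhs=18; c'=1/3, d'=3
row 2: denom=10−2·1/3=28/3; d'=(-10−2·3)/(28/3)=-12/7
back: M2=-12/7
back: M1=3−1/3·-12/7=25/7
M: M0=0, M1=25/7, M2=-12/7, M3=0
seg 0: a=5, c=M0/2=0, d=(M1−M0)/(6·1)=25/42, b=Δ0−h0·(2M0+M1)/6=-109/42
seg 1: a=3, c=M1/2=25/14, d=(M2−M1)/(6·2)=-37/84, b=Δ1−h1·(2M1+M2)/6=-17/21
seg 2: a=5, c=M2/2=-6/7, d=(M3−M2)/(6·3)=2/21, b=Δ2−h2·(2M2+M3)/6=22/21
t_q=2 → seg 1, τ=1; S=3+-17/21·τ+25/14·τ²+-37/84·τ³=99/28

  seg 0: a=5 b=-109/42 c=0 d=25/42
  seg 1: a=3 b=-17/21 c=25/14 d=-37/84
  seg 2: a=5 b=22/21 c=-6/7 d=2/21
S(2) = 99/28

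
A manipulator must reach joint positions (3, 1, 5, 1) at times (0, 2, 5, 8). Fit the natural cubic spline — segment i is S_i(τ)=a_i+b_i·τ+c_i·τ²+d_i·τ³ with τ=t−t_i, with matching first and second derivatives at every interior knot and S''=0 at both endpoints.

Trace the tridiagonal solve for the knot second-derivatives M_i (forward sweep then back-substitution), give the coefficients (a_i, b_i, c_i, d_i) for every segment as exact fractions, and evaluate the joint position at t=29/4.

  seg 0: a=3 b=-61/37 c=0 d=6/37
  seg 1: a=1 b=11/37 c=36/37 d=-209/999
  seg 2: a=5 b=18/37 c=-101/111 d=101/999
S(29/4) = 6251/2368

Δ: Δ0=-1, Δ1=4/3, Δ2=-4/3
row 1: diag=10, rhs=14; c'=3/10, d'=7/5
row 2: denom=12−3·3/10=111/10; d'=(-16−3·7/5)/(111/10)=-202/111
back: M2=-202/111
back: M1=7/5−3/10·-202/111=72/37
M: M0=0, M1=72/37, M2=-202/111, M3=0
seg 0: a=3, c=M0/2=0, d=(M1−M0)/(6·2)=6/37, b=Δ0−h0·(2M0+M1)/6=-61/37
seg 1: a=1, c=M1/2=36/37, d=(M2−M1)/(6·3)=-209/999, b=Δ1−h1·(2M1+M2)/6=11/37
seg 2: a=5, c=M2/2=-101/111, d=(M3−M2)/(6·3)=101/999, b=Δ2−h2·(2M2+M3)/6=18/37
t_q=29/4 → seg 2, τ=9/4; S=5+18/37·τ+-101/111·τ²+101/999·τ³=6251/2368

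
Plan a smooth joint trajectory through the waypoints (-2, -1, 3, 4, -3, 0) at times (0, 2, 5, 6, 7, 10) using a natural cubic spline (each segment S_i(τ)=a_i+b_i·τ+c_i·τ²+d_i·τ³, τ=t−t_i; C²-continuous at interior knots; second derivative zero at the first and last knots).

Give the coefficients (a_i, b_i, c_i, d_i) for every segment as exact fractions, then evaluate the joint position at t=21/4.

  seg 0: a=-2 b=687/1414 c=0 d=5/1414
  seg 1: a=-1 b=747/1414 c=15/707 d=3145/38178
  seg 2: a=3 b=2036/707 c=3235/4242 d=-11209/4242
  seg 3: a=4 b=-14941/4242 c=-15196/2121 d=5213/1414
  seg 4: a=-3 b=-14404/2121 c=16525/4242 d=-16525/38178
S(21/4) = 337217/90496

Δ: Δ0=1/2, Δ1=4/3, Δ2=1, Δ3=-7, Δ4=1
row 1: diag=10, rhs=5; c'=3/10, d'=1/2
row 2: denom=8−3·3/10=71/10; d'=(-2−3·1/2)/(71/10)=-35/71
row 3: denom=4−1·10/71=274/71; d'=(-48−1·-35/71)/(274/71)=-3373/274
row 4: denom=8−1·71/274=2121/274; d'=(48−1·-3373/274)/(2121/274)=16525/2121
back: M4=16525/2121
back: M3=-3373/274−71/274·16525/2121=-30392/2121
back: M2=-35/71−10/71·-30392/2121=3235/2121
back: M1=1/2−3/10·3235/2121=30/707
M: M0=0, M1=30/707, M2=3235/2121, M3=-30392/2121, M4=16525/2121, M5=0
seg 0: a=-2, c=M0/2=0, d=(M1−M0)/(6·2)=5/1414, b=Δ0−h0·(2M0+M1)/6=687/1414
seg 1: a=-1, c=M1/2=15/707, d=(M2−M1)/(6·3)=3145/38178, b=Δ1−h1·(2M1+M2)/6=747/1414
seg 2: a=3, c=M2/2=3235/4242, d=(M3−M2)/(6·1)=-11209/4242, b=Δ2−h2·(2M2+M3)/6=2036/707
seg 3: a=4, c=M3/2=-15196/2121, d=(M4−M3)/(6·1)=5213/1414, b=Δ3−h3·(2M3+M4)/6=-14941/4242
seg 4: a=-3, c=M4/2=16525/4242, d=(M5−M4)/(6·3)=-16525/38178, b=Δ4−h4·(2M4+M5)/6=-14404/2121
t_q=21/4 → seg 2, τ=1/4; S=3+2036/707·τ+3235/4242·τ²+-11209/4242·τ³=337217/90496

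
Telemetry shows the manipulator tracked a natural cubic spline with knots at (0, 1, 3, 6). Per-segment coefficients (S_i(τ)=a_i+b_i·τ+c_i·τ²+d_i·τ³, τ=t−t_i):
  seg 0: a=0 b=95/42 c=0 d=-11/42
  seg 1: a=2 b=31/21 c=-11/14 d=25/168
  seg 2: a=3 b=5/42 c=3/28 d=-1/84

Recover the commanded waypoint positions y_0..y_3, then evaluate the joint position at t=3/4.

y_0 = S_0(0) = a_0 = 0
y_1 = S_1(0) = a_1 = 2
y_2 = S_2(0) = a_2 = 3
y_3 = S_2(3) = 4
t_q=3/4 is in segment 0 (τ=3/4); S_0(τ)=203/128

y_0=0 y_1=2 y_2=3 y_3=4
S(3/4) = 203/128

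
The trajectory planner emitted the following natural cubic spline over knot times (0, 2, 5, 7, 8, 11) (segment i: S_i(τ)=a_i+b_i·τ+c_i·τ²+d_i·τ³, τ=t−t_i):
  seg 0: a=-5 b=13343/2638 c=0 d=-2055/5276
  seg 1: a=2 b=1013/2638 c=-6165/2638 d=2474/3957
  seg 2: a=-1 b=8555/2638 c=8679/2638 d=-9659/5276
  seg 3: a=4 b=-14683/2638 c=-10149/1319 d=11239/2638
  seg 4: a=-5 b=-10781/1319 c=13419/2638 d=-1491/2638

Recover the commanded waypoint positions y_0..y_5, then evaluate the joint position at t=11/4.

y_0=-5 y_1=2 y_2=-1 y_3=4 y_4=-5 y_5=1
S(11/4) = 13055/10552

y_0 = S_0(0) = a_0 = -5
y_1 = S_1(0) = a_1 = 2
y_2 = S_2(0) = a_2 = -1
y_3 = S_3(0) = a_3 = 4
y_4 = S_4(0) = a_4 = -5
y_5 = S_4(3) = 1
t_q=11/4 is in segment 1 (τ=3/4); S_1(τ)=13055/10552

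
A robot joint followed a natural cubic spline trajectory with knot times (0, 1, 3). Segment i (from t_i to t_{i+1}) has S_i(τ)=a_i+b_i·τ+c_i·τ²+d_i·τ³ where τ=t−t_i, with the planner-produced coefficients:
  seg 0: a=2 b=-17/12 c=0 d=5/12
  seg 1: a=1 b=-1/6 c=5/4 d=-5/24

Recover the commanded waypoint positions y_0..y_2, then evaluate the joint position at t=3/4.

y_0=2 y_1=1 y_2=4
S(3/4) = 285/256

y_0 = S_0(0) = a_0 = 2
y_1 = S_1(0) = a_1 = 1
y_2 = S_1(2) = 4
t_q=3/4 is in segment 0 (τ=3/4); S_0(τ)=285/256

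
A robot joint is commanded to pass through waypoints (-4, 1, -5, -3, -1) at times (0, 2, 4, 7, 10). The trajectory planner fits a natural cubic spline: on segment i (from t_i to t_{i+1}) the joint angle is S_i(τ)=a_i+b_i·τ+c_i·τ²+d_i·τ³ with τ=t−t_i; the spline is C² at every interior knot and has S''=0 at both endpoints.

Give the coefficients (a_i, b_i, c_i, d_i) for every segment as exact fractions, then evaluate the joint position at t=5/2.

Δ: Δ0=5/2, Δ1=-3, Δ2=2/3, Δ3=2/3
row 1: diag=8, rhs=-33; c'=1/4, d'=-33/8
row 2: denom=10−2·1/4=19/2; d'=(22−2·-33/8)/(19/2)=121/38
row 3: denom=12−3·6/19=210/19; d'=(0−3·121/38)/(210/19)=-121/140
back: M3=-121/140
back: M2=121/38−6/19·-121/140=121/35
back: M1=-33/8−1/4·121/35=-1397/280
M: M0=0, M1=-1397/280, M2=121/35, M3=-121/140, M4=0
seg 0: a=-4, c=M0/2=0, d=(M1−M0)/(6·2)=-1397/3360, b=Δ0−h0·(2M0+M1)/6=3497/840
seg 1: a=1, c=M1/2=-1397/560, d=(M2−M1)/(6·2)=473/672, b=Δ1−h1·(2M1+M2)/6=-347/420
seg 2: a=-5, c=M2/2=121/70, d=(M3−M2)/(6·3)=-121/504, b=Δ2−h2·(2M2+M3)/6=-283/120
seg 3: a=-3, c=M3/2=-121/280, d=(M4−M3)/(6·3)=121/2520, b=Δ3−h3·(2M3+M4)/6=643/420
t_q=5/2 → seg 1, τ=1/2; S=1+-347/420·τ+-1397/560·τ²+473/672·τ³=459/8960

  seg 0: a=-4 b=3497/840 c=0 d=-1397/3360
  seg 1: a=1 b=-347/420 c=-1397/560 d=473/672
  seg 2: a=-5 b=-283/120 c=121/70 d=-121/504
  seg 3: a=-3 b=643/420 c=-121/280 d=121/2520
S(5/2) = 459/8960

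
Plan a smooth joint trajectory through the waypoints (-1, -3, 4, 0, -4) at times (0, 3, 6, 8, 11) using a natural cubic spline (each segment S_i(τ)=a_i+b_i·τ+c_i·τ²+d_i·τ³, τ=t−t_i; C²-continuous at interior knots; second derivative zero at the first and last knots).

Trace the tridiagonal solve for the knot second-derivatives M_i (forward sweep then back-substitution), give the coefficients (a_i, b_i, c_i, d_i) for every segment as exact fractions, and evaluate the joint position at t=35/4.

  seg 0: a=-1 b=-329/177 c=0 d=211/1593
  seg 1: a=-3 b=304/177 c=211/177 d=-524/1593
  seg 2: a=4 b=-2/177 c=-313/177 d=137/354
  seg 3: a=0 b=-144/59 c=98/177 d=-98/1593
S(35/4) = -2917/1888

Δ: Δ0=-2/3, Δ1=7/3, Δ2=-2, Δ3=-4/3
row 1: diag=12, rhs=18; c'=1/4, d'=3/2
row 2: denom=10−3·1/4=37/4; d'=(-26−3·3/2)/(37/4)=-122/37
row 3: denom=10−2·8/37=354/37; d'=(4−2·-122/37)/(354/37)=196/177
back: M3=196/177
back: M2=-122/37−8/37·196/177=-626/177
back: M1=3/2−1/4·-626/177=422/177
M: M0=0, M1=422/177, M2=-626/177, M3=196/177, M4=0
seg 0: a=-1, c=M0/2=0, d=(M1−M0)/(6·3)=211/1593, b=Δ0−h0·(2M0+M1)/6=-329/177
seg 1: a=-3, c=M1/2=211/177, d=(M2−M1)/(6·3)=-524/1593, b=Δ1−h1·(2M1+M2)/6=304/177
seg 2: a=4, c=M2/2=-313/177, d=(M3−M2)/(6·2)=137/354, b=Δ2−h2·(2M2+M3)/6=-2/177
seg 3: a=0, c=M3/2=98/177, d=(M4−M3)/(6·3)=-98/1593, b=Δ3−h3·(2M3+M4)/6=-144/59
t_q=35/4 → seg 3, τ=3/4; S=0+-144/59·τ+98/177·τ²+-98/1593·τ³=-2917/1888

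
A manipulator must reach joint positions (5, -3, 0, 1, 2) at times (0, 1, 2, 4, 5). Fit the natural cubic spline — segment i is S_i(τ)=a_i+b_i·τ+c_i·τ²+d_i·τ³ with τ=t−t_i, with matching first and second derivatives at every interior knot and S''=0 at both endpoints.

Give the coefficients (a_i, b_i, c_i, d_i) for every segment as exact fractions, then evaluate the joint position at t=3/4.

  seg 0: a=5 b=-672/61 c=0 d=184/61
  seg 1: a=-3 b=-120/61 c=552/61 d=-249/61
  seg 2: a=0 b=237/61 c=-195/61 d=367/488
  seg 3: a=1 b=15/122 c=321/244 d=-107/244
S(3/4) = -971/488

Δ: Δ0=-8, Δ1=3, Δ2=1/2, Δ3=1
row 1: diag=4, rhs=66; c'=1/4, d'=33/2
row 2: denom=6−1·1/4=23/4; d'=(-15−1·33/2)/(23/4)=-126/23
row 3: denom=6−2·8/23=122/23; d'=(3−2·-126/23)/(122/23)=321/122
back: M3=321/122
back: M2=-126/23−8/23·321/122=-390/61
back: M1=33/2−1/4·-390/61=1104/61
M: M0=0, M1=1104/61, M2=-390/61, M3=321/122, M4=0
seg 0: a=5, c=M0/2=0, d=(M1−M0)/(6·1)=184/61, b=Δ0−h0·(2M0+M1)/6=-672/61
seg 1: a=-3, c=M1/2=552/61, d=(M2−M1)/(6·1)=-249/61, b=Δ1−h1·(2M1+M2)/6=-120/61
seg 2: a=0, c=M2/2=-195/61, d=(M3−M2)/(6·2)=367/488, b=Δ2−h2·(2M2+M3)/6=237/61
seg 3: a=1, c=M3/2=321/244, d=(M4−M3)/(6·1)=-107/244, b=Δ3−h3·(2M3+M4)/6=15/122
t_q=3/4 → seg 0, τ=3/4; S=5+-672/61·τ+0·τ²+184/61·τ³=-971/488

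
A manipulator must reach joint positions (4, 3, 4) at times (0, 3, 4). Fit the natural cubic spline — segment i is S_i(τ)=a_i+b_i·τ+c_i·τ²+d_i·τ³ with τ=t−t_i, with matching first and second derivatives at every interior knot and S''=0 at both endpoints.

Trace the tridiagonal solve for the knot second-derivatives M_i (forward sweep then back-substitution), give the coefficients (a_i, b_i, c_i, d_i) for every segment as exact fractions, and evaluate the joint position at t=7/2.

  seg 0: a=4 b=-5/6 c=0 d=1/18
  seg 1: a=3 b=2/3 c=1/2 d=-1/6
S(7/2) = 55/16

Δ: Δ0=-1/3, Δ1=1
row 1: diag=8, rhs=8; c'=1/8, d'=1
back: M1=1
M: M0=0, M1=1, M2=0
seg 0: a=4, c=M0/2=0, d=(M1−M0)/(6·3)=1/18, b=Δ0−h0·(2M0+M1)/6=-5/6
seg 1: a=3, c=M1/2=1/2, d=(M2−M1)/(6·1)=-1/6, b=Δ1−h1·(2M1+M2)/6=2/3
t_q=7/2 → seg 1, τ=1/2; S=3+2/3·τ+1/2·τ²+-1/6·τ³=55/16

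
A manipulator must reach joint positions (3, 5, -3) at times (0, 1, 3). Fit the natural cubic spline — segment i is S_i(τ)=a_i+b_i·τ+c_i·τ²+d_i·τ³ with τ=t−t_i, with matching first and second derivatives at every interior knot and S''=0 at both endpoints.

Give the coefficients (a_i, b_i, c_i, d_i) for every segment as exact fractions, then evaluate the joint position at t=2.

Δ: Δ0=2, Δ1=-4
row 1: diag=6, rhs=-36; c'=1/3, d'=-6
back: M1=-6
M: M0=0, M1=-6, M2=0
seg 0: a=3, c=M0/2=0, d=(M1−M0)/(6·1)=-1, b=Δ0−h0·(2M0+M1)/6=3
seg 1: a=5, c=M1/2=-3, d=(M2−M1)/(6·2)=1/2, b=Δ1−h1·(2M1+M2)/6=0
t_q=2 → seg 1, τ=1; S=5+0·τ+-3·τ²+1/2·τ³=5/2

  seg 0: a=3 b=3 c=0 d=-1
  seg 1: a=5 b=0 c=-3 d=1/2
S(2) = 5/2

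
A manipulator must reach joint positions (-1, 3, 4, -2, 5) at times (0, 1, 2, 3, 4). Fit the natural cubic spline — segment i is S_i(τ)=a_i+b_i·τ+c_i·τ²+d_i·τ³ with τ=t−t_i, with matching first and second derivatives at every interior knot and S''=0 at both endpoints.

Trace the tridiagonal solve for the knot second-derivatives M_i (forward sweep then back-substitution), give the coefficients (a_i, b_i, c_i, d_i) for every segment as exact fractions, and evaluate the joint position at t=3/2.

  seg 0: a=-1 b=57/14 c=0 d=-1/14
  seg 1: a=3 b=27/7 c=-3/14 d=-37/14
  seg 2: a=4 b=-9/2 c=-57/7 d=93/14
  seg 3: a=-2 b=-6/7 c=165/14 d=-55/14
S(3/2) = 509/112

Δ: Δ0=4, Δ1=1, Δ2=-6, Δ3=7
row 1: diag=4, rhs=-18; c'=1/4, d'=-9/2
row 2: denom=4−1·1/4=15/4; d'=(-42−1·-9/2)/(15/4)=-10
row 3: denom=4−1·4/15=56/15; d'=(78−1·-10)/(56/15)=165/7
back: M3=165/7
back: M2=-10−4/15·165/7=-114/7
back: M1=-9/2−1/4·-114/7=-3/7
M: M0=0, M1=-3/7, M2=-114/7, M3=165/7, M4=0
seg 0: a=-1, c=M0/2=0, d=(M1−M0)/(6·1)=-1/14, b=Δ0−h0·(2M0+M1)/6=57/14
seg 1: a=3, c=M1/2=-3/14, d=(M2−M1)/(6·1)=-37/14, b=Δ1−h1·(2M1+M2)/6=27/7
seg 2: a=4, c=M2/2=-57/7, d=(M3−M2)/(6·1)=93/14, b=Δ2−h2·(2M2+M3)/6=-9/2
seg 3: a=-2, c=M3/2=165/14, d=(M4−M3)/(6·1)=-55/14, b=Δ3−h3·(2M3+M4)/6=-6/7
t_q=3/2 → seg 1, τ=1/2; S=3+27/7·τ+-3/14·τ²+-37/14·τ³=509/112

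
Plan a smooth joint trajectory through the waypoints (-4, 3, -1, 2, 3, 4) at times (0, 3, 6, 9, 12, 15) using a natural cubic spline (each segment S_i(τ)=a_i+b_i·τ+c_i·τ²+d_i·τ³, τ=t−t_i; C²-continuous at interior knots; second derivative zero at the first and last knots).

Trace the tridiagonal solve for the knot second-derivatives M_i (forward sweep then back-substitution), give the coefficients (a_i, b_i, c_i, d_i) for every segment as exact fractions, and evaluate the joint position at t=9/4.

Δ: Δ0=7/3, Δ1=-4/3, Δ2=1, Δ3=1/3, Δ4=1/3
row 1: diag=12, rhs=-22; c'=1/4, d'=-11/6
row 2: denom=12−3·1/4=45/4; d'=(14−3·-11/6)/(45/4)=26/15
row 3: denom=12−3·4/15=56/5; d'=(-4−3·26/15)/(56/5)=-23/28
row 4: denom=12−3·15/56=627/56; d'=(0−3·-23/28)/(627/56)=46/209
back: M4=46/209
back: M3=-23/28−15/56·46/209=-184/209
back: M2=26/15−4/15·-184/209=1234/627
back: M1=-11/6−1/4·1234/627=-486/209
M: M0=0, M1=-486/209, M2=1234/627, M3=-184/209, M4=46/209, M5=0
seg 0: a=-4, c=M0/2=0, d=(M1−M0)/(6·3)=-27/209, b=Δ0−h0·(2M0+M1)/6=2192/627
seg 1: a=3, c=M1/2=-243/209, d=(M2−M1)/(6·3)=1346/5643, b=Δ1−h1·(2M1+M2)/6=5/627
seg 2: a=-1, c=M2/2=617/627, d=(M3−M2)/(6·3)=-47/297, b=Δ2−h2·(2M2+M3)/6=-331/627
seg 3: a=2, c=M3/2=-92/209, d=(M4−M3)/(6·3)=115/1881, b=Δ3−h3·(2M3+M4)/6=692/627
seg 4: a=3, c=M4/2=23/209, d=(M5−M4)/(6·3)=-23/1881, b=Δ4−h4·(2M4+M5)/6=71/627
t_q=9/4 → seg 0, τ=9/4; S=-4+2192/627·τ+0·τ²+-27/209·τ³=32029/13376

  seg 0: a=-4 b=2192/627 c=0 d=-27/209
  seg 1: a=3 b=5/627 c=-243/209 d=1346/5643
  seg 2: a=-1 b=-331/627 c=617/627 d=-47/297
  seg 3: a=2 b=692/627 c=-92/209 d=115/1881
  seg 4: a=3 b=71/627 c=23/209 d=-23/1881
S(9/4) = 32029/13376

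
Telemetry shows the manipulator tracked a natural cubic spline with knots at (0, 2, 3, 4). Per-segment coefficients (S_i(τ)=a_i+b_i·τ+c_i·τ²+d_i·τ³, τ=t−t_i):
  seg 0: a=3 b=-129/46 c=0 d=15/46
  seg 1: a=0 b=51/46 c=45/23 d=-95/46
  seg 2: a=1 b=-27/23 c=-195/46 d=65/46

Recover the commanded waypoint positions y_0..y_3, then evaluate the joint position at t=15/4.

y_0 = S_0(0) = a_0 = 3
y_1 = S_1(0) = a_1 = 0
y_2 = S_2(0) = a_2 = 1
y_3 = S_2(1) = -3
t_q=15/4 is in segment 2 (τ=3/4); S_2(τ)=-4913/2944

y_0=3 y_1=0 y_2=1 y_3=-3
S(15/4) = -4913/2944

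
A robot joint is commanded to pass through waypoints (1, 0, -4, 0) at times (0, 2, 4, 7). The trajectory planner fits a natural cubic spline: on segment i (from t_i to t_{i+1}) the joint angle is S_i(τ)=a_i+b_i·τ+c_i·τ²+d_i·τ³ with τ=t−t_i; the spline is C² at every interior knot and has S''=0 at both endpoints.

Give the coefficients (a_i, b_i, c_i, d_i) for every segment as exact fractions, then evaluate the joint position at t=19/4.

Δ: Δ0=-1/2, Δ1=-2, Δ2=4/3
row 1: diag=8, rhs=-9; c'=1/4, d'=-9/8
row 2: denom=10−2·1/4=19/2; d'=(20−2·-9/8)/(19/2)=89/38
back: M2=89/38
back: M1=-9/8−1/4·89/38=-65/38
M: M0=0, M1=-65/38, M2=89/38, M3=0
seg 0: a=1, c=M0/2=0, d=(M1−M0)/(6·2)=-65/456, b=Δ0−h0·(2M0+M1)/6=4/57
seg 1: a=0, c=M1/2=-65/76, d=(M2−M1)/(6·2)=77/228, b=Δ1−h1·(2M1+M2)/6=-187/114
seg 2: a=-4, c=M2/2=89/76, d=(M3−M2)/(6·3)=-89/684, b=Δ2−h2·(2M2+M3)/6=-115/114
t_q=19/4 → seg 2, τ=3/4; S=-4+-115/114·τ+89/76·τ²+-89/684·τ³=-20199/4864

  seg 0: a=1 b=4/57 c=0 d=-65/456
  seg 1: a=0 b=-187/114 c=-65/76 d=77/228
  seg 2: a=-4 b=-115/114 c=89/76 d=-89/684
S(19/4) = -20199/4864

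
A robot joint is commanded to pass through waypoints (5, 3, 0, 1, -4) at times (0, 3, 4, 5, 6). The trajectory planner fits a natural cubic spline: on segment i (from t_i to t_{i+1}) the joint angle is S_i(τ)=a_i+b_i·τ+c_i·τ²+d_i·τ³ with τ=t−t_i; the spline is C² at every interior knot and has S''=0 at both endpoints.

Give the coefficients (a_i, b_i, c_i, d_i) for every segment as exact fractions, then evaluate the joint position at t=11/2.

Δ: Δ0=-2/3, Δ1=-3, Δ2=1, Δ3=-5
row 1: diag=8, rhs=-14; c'=1/8, d'=-7/4
row 2: denom=4−1·1/8=31/8; d'=(24−1·-7/4)/(31/8)=206/31
row 3: denom=4−1·8/31=116/31; d'=(-36−1·206/31)/(116/31)=-661/58
back: M3=-661/58
back: M2=206/31−8/31·-661/58=278/29
back: M1=-7/4−1/8·278/29=-171/58
M: M0=0, M1=-171/58, M2=278/29, M3=-661/58, M4=0
seg 0: a=5, c=M0/2=0, d=(M1−M0)/(6·3)=-19/116, b=Δ0−h0·(2M0+M1)/6=281/348
seg 1: a=3, c=M1/2=-171/116, d=(M2−M1)/(6·1)=727/348, b=Δ1−h1·(2M1+M2)/6=-629/174
seg 2: a=0, c=M2/2=139/29, d=(M3−M2)/(6·1)=-1217/348, b=Δ2−h2·(2M2+M3)/6=-103/348
seg 3: a=1, c=M3/2=-661/116, d=(M4−M3)/(6·1)=661/348, b=Δ3−h3·(2M3+M4)/6=-209/174
t_q=11/2 → seg 3, τ=1/2; S=1+-209/174·τ+-661/116·τ²+661/348·τ³=-731/928

  seg 0: a=5 b=281/348 c=0 d=-19/116
  seg 1: a=3 b=-629/174 c=-171/116 d=727/348
  seg 2: a=0 b=-103/348 c=139/29 d=-1217/348
  seg 3: a=1 b=-209/174 c=-661/116 d=661/348
S(11/2) = -731/928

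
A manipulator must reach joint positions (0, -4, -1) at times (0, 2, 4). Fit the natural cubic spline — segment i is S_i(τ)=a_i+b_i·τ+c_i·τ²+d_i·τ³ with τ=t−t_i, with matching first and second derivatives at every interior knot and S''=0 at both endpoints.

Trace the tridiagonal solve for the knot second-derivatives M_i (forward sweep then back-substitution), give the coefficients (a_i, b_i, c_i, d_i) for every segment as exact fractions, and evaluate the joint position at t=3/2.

Δ: Δ0=-2, Δ1=3/2
row 1: diag=8, rhs=21; c'=1/4, d'=21/8
back: M1=21/8
M: M0=0, M1=21/8, M2=0
seg 0: a=0, c=M0/2=0, d=(M1−M0)/(6·2)=7/32, b=Δ0−h0·(2M0+M1)/6=-23/8
seg 1: a=-4, c=M1/2=21/16, d=(M2−M1)/(6·2)=-7/32, b=Δ1−h1·(2M1+M2)/6=-1/4
t_q=3/2 → seg 0, τ=3/2; S=0+-23/8·τ+0·τ²+7/32·τ³=-915/256

  seg 0: a=0 b=-23/8 c=0 d=7/32
  seg 1: a=-4 b=-1/4 c=21/16 d=-7/32
S(3/2) = -915/256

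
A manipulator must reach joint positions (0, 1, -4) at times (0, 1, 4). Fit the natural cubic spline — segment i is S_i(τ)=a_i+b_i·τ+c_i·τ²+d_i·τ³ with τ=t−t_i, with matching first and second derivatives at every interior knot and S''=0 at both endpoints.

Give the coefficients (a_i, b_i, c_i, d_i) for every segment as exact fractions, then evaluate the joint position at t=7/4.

  seg 0: a=0 b=4/3 c=0 d=-1/3
  seg 1: a=1 b=1/3 c=-1 d=1/9
S(7/4) = 47/64

Δ: Δ0=1, Δ1=-5/3
row 1: diag=8, rhs=-16; c'=3/8, d'=-2
back: M1=-2
M: M0=0, M1=-2, M2=0
seg 0: a=0, c=M0/2=0, d=(M1−M0)/(6·1)=-1/3, b=Δ0−h0·(2M0+M1)/6=4/3
seg 1: a=1, c=M1/2=-1, d=(M2−M1)/(6·3)=1/9, b=Δ1−h1·(2M1+M2)/6=1/3
t_q=7/4 → seg 1, τ=3/4; S=1+1/3·τ+-1·τ²+1/9·τ³=47/64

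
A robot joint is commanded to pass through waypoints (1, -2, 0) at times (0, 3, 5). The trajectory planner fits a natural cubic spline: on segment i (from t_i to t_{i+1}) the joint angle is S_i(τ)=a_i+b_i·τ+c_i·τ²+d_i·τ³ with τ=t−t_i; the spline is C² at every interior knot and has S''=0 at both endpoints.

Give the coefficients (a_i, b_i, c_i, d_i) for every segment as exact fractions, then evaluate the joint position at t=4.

  seg 0: a=1 b=-8/5 c=0 d=1/15
  seg 1: a=-2 b=1/5 c=3/5 d=-1/10
S(4) = -13/10

Δ: Δ0=-1, Δ1=1
row 1: diag=10, rhs=12; c'=1/5, d'=6/5
back: M1=6/5
M: M0=0, M1=6/5, M2=0
seg 0: a=1, c=M0/2=0, d=(M1−M0)/(6·3)=1/15, b=Δ0−h0·(2M0+M1)/6=-8/5
seg 1: a=-2, c=M1/2=3/5, d=(M2−M1)/(6·2)=-1/10, b=Δ1−h1·(2M1+M2)/6=1/5
t_q=4 → seg 1, τ=1; S=-2+1/5·τ+3/5·τ²+-1/10·τ³=-13/10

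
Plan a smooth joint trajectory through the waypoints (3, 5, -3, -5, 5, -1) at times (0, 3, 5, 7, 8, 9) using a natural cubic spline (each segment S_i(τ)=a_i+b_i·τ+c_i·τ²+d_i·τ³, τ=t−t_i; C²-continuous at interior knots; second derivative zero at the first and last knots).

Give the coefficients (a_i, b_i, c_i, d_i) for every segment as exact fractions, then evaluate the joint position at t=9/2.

  seg 0: a=3 b=4657/2382 c=0 d=-341/2382
  seg 1: a=5 b=-2275/1191 c=-1023/794 d=145/1191
  seg 2: a=-3 b=-6673/1191 c=-443/794 d=6811/4764
  seg 3: a=-5 b=11102/1191 c=3184/397 d=-8744/1191
  seg 4: a=5 b=3974/1191 c=-5560/397 d=5560/1191
S(9/2) = -561/1588

Δ: Δ0=2/3, Δ1=-4, Δ2=-1, Δ3=10, Δ4=-6
row 1: diag=10, rhs=-28; c'=1/5, d'=-14/5
row 2: denom=8−2·1/5=38/5; d'=(18−2·-14/5)/(38/5)=59/19
row 3: denom=6−2·5/19=104/19; d'=(66−2·59/19)/(104/19)=142/13
row 4: denom=4−1·19/104=397/104; d'=(-96−1·142/13)/(397/104)=-11120/397
back: M4=-11120/397
back: M3=142/13−19/104·-11120/397=6368/397
back: M2=59/19−5/19·6368/397=-443/397
back: M1=-14/5−1/5·-443/397=-1023/397
M: M0=0, M1=-1023/397, M2=-443/397, M3=6368/397, M4=-11120/397, M5=0
seg 0: a=3, c=M0/2=0, d=(M1−M0)/(6·3)=-341/2382, b=Δ0−h0·(2M0+M1)/6=4657/2382
seg 1: a=5, c=M1/2=-1023/794, d=(M2−M1)/(6·2)=145/1191, b=Δ1−h1·(2M1+M2)/6=-2275/1191
seg 2: a=-3, c=M2/2=-443/794, d=(M3−M2)/(6·2)=6811/4764, b=Δ2−h2·(2M2+M3)/6=-6673/1191
seg 3: a=-5, c=M3/2=3184/397, d=(M4−M3)/(6·1)=-8744/1191, b=Δ3−h3·(2M3+M4)/6=11102/1191
seg 4: a=5, c=M4/2=-5560/397, d=(M5−M4)/(6·1)=5560/1191, b=Δ4−h4·(2M4+M5)/6=3974/1191
t_q=9/2 → seg 1, τ=3/2; S=5+-2275/1191·τ+-1023/794·τ²+145/1191·τ³=-561/1588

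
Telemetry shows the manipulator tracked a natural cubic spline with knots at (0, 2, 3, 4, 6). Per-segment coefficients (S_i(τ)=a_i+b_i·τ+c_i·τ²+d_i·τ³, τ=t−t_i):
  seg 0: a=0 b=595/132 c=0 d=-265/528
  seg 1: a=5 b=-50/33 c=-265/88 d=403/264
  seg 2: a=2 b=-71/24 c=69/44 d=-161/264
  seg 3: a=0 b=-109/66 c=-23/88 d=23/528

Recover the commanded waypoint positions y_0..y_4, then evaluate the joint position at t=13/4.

y_0 = S_0(0) = a_0 = 0
y_1 = S_1(0) = a_1 = 5
y_2 = S_2(0) = a_2 = 2
y_3 = S_3(0) = a_3 = 0
y_4 = S_3(2) = -4
t_q=13/4 is in segment 2 (τ=1/4); S_2(τ)=7597/5632

y_0=0 y_1=5 y_2=2 y_3=0 y_4=-4
S(13/4) = 7597/5632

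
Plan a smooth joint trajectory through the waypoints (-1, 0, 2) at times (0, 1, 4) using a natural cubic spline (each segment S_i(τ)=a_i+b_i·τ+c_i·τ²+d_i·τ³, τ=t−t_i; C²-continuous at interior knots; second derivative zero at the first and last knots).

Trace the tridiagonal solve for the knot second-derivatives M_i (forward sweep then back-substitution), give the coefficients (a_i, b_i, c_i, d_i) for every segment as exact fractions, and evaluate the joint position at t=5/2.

Δ: Δ0=1, Δ1=2/3
row 1: diag=8, rhs=-2; c'=3/8, d'=-1/4
back: M1=-1/4
M: M0=0, M1=-1/4, M2=0
seg 0: a=-1, c=M0/2=0, d=(M1−M0)/(6·1)=-1/24, b=Δ0−h0·(2M0+M1)/6=25/24
seg 1: a=0, c=M1/2=-1/8, d=(M2−M1)/(6·3)=1/72, b=Δ1−h1·(2M1+M2)/6=11/12
t_q=5/2 → seg 1, τ=3/2; S=0+11/12·τ+-1/8·τ²+1/72·τ³=73/64

  seg 0: a=-1 b=25/24 c=0 d=-1/24
  seg 1: a=0 b=11/12 c=-1/8 d=1/72
S(5/2) = 73/64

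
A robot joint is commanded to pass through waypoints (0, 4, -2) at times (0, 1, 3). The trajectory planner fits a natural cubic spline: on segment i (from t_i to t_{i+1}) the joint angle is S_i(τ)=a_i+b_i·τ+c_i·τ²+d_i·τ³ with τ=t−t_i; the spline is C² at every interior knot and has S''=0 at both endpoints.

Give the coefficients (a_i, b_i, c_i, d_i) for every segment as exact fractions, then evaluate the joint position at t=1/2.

  seg 0: a=0 b=31/6 c=0 d=-7/6
  seg 1: a=4 b=5/3 c=-7/2 d=7/12
S(1/2) = 39/16

Δ: Δ0=4, Δ1=-3
row 1: diag=6, rhs=-42; c'=1/3, d'=-7
back: M1=-7
M: M0=0, M1=-7, M2=0
seg 0: a=0, c=M0/2=0, d=(M1−M0)/(6·1)=-7/6, b=Δ0−h0·(2M0+M1)/6=31/6
seg 1: a=4, c=M1/2=-7/2, d=(M2−M1)/(6·2)=7/12, b=Δ1−h1·(2M1+M2)/6=5/3
t_q=1/2 → seg 0, τ=1/2; S=0+31/6·τ+0·τ²+-7/6·τ³=39/16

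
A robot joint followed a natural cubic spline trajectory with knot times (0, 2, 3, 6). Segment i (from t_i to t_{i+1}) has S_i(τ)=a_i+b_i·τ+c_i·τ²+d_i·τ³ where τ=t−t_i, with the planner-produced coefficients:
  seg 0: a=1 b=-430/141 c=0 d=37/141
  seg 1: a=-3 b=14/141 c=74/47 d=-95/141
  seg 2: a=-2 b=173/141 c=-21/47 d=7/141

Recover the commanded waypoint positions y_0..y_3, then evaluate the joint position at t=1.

y_0 = S_0(0) = a_0 = 1
y_1 = S_1(0) = a_1 = -3
y_2 = S_2(0) = a_2 = -2
y_3 = S_2(3) = -1
t_q=1 is in segment 0 (τ=1); S_0(τ)=-84/47

y_0=1 y_1=-3 y_2=-2 y_3=-1
S(1) = -84/47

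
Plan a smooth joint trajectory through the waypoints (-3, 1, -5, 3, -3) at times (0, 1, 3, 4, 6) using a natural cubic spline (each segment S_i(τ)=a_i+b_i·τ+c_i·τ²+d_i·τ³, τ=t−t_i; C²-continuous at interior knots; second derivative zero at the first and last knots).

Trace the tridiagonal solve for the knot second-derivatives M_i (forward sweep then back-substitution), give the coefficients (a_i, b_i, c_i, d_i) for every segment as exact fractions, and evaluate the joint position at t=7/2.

Δ: Δ0=4, Δ1=-3, Δ2=8, Δ3=-3
row 1: diag=6, rhs=-42; c'=1/3, d'=-7
row 2: denom=6−2·1/3=16/3; d'=(66−2·-7)/(16/3)=15
row 3: denom=6−1·3/16=93/16; d'=(-66−1·15)/(93/16)=-432/31
back: M3=-432/31
back: M2=15−3/16·-432/31=546/31
back: M1=-7−1/3·546/31=-399/31
M: M0=0, M1=-399/31, M2=546/31, M3=-432/31, M4=0
seg 0: a=-3, c=M0/2=0, d=(M1−M0)/(6·1)=-133/62, b=Δ0−h0·(2M0+M1)/6=381/62
seg 1: a=1, c=M1/2=-399/62, d=(M2−M1)/(6·2)=315/124, b=Δ1−h1·(2M1+M2)/6=-9/31
seg 2: a=-5, c=M2/2=273/31, d=(M3−M2)/(6·1)=-163/31, b=Δ2−h2·(2M2+M3)/6=138/31
seg 3: a=3, c=M3/2=-216/31, d=(M4−M3)/(6·2)=36/31, b=Δ3−h3·(2M3+M4)/6=195/31
t_q=7/2 → seg 2, τ=1/2; S=-5+138/31·τ+273/31·τ²+-163/31·τ³=-305/248

  seg 0: a=-3 b=381/62 c=0 d=-133/62
  seg 1: a=1 b=-9/31 c=-399/62 d=315/124
  seg 2: a=-5 b=138/31 c=273/31 d=-163/31
  seg 3: a=3 b=195/31 c=-216/31 d=36/31
S(7/2) = -305/248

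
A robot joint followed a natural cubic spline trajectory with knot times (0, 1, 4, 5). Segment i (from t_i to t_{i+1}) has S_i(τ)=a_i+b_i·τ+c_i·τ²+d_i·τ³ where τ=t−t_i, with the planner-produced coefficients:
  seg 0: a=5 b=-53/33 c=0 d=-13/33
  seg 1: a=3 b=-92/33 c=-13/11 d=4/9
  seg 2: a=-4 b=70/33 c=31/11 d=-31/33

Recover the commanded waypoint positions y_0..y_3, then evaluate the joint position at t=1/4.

y_0=5 y_1=3 y_2=-4 y_3=0
S(1/4) = 3233/704

y_0 = S_0(0) = a_0 = 5
y_1 = S_1(0) = a_1 = 3
y_2 = S_2(0) = a_2 = -4
y_3 = S_2(1) = 0
t_q=1/4 is in segment 0 (τ=1/4); S_0(τ)=3233/704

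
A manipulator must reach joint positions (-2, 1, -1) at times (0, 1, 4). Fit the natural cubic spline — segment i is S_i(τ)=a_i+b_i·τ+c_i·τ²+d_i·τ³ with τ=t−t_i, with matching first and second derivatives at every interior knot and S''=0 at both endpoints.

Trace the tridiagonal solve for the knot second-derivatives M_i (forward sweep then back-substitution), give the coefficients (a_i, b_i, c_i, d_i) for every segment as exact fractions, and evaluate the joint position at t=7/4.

Δ: Δ0=3, Δ1=-2/3
row 1: diag=8, rhs=-22; c'=3/8, d'=-11/4
back: M1=-11/4
M: M0=0, M1=-11/4, M2=0
seg 0: a=-2, c=M0/2=0, d=(M1−M0)/(6·1)=-11/24, b=Δ0−h0·(2M0+M1)/6=83/24
seg 1: a=1, c=M1/2=-11/8, d=(M2−M1)/(6·3)=11/72, b=Δ1−h1·(2M1+M2)/6=25/12
t_q=7/4 → seg 1, τ=3/4; S=1+25/12·τ+-11/8·τ²+11/72·τ³=949/512

  seg 0: a=-2 b=83/24 c=0 d=-11/24
  seg 1: a=1 b=25/12 c=-11/8 d=11/72
S(7/4) = 949/512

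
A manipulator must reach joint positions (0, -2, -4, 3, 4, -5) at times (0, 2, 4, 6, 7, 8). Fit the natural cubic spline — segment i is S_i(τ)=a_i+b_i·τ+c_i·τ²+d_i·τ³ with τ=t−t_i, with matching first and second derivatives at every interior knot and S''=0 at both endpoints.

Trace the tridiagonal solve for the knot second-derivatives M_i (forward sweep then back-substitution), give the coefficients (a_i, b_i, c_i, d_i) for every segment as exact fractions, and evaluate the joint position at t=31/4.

  seg 0: a=0 b=-419/626 c=0 d=-207/2504
  seg 1: a=-2 b=-520/313 c=-621/1252 d=1035/2504
  seg 2: a=-4 b=823/626 c=621/313 d=-279/626
  seg 3: a=3 b=2443/626 c=-216/313 d=-1385/626
  seg 4: a=4 b=-1288/313 c=-4587/626 d=1529/626
S(31/4) = -87241/40064

Δ: Δ0=-1, Δ1=-1, Δ2=7/2, Δ3=1, Δ4=-9
row 1: diag=8, rhs=0; c'=1/4, d'=0
row 2: denom=8−2·1/4=15/2; d'=(27−2·0)/(15/2)=18/5
row 3: denom=6−2·4/15=82/15; d'=(-15−2·18/5)/(82/15)=-333/82
row 4: denom=4−1·15/82=313/82; d'=(-60−1·-333/82)/(313/82)=-4587/313
back: M4=-4587/313
back: M3=-333/82−15/82·-4587/313=-432/313
back: M2=18/5−4/15·-432/313=1242/313
back: M1=0−1/4·1242/313=-621/626
M: M0=0, M1=-621/626, M2=1242/313, M3=-432/313, M4=-4587/313, M5=0
seg 0: a=0, c=M0/2=0, d=(M1−M0)/(6·2)=-207/2504, b=Δ0−h0·(2M0+M1)/6=-419/626
seg 1: a=-2, c=M1/2=-621/1252, d=(M2−M1)/(6·2)=1035/2504, b=Δ1−h1·(2M1+M2)/6=-520/313
seg 2: a=-4, c=M2/2=621/313, d=(M3−M2)/(6·2)=-279/626, b=Δ2−h2·(2M2+M3)/6=823/626
seg 3: a=3, c=M3/2=-216/313, d=(M4−M3)/(6·1)=-1385/626, b=Δ3−h3·(2M3+M4)/6=2443/626
seg 4: a=4, c=M4/2=-4587/626, d=(M5−M4)/(6·1)=1529/626, b=Δ4−h4·(2M4+M5)/6=-1288/313
t_q=31/4 → seg 4, τ=3/4; S=4+-1288/313·τ+-4587/626·τ²+1529/626·τ³=-87241/40064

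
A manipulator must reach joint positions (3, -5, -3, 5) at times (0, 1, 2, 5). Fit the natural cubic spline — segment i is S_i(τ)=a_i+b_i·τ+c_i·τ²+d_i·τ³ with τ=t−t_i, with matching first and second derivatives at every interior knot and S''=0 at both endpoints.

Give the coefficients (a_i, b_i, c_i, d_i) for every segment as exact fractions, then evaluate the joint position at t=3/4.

  seg 0: a=3 b=-982/93 c=0 d=238/93
  seg 1: a=-5 b=-268/93 c=238/31 d=-260/93
  seg 2: a=-3 b=380/93 c=-22/31 d=22/279
S(3/4) = -3809/992

Δ: Δ0=-8, Δ1=2, Δ2=8/3
row 1: diag=4, rhs=60; c'=1/4, d'=15
row 2: denom=8−1·1/4=31/4; d'=(4−1·15)/(31/4)=-44/31
back: M2=-44/31
back: M1=15−1/4·-44/31=476/31
M: M0=0, M1=476/31, M2=-44/31, M3=0
seg 0: a=3, c=M0/2=0, d=(M1−M0)/(6·1)=238/93, b=Δ0−h0·(2M0+M1)/6=-982/93
seg 1: a=-5, c=M1/2=238/31, d=(M2−M1)/(6·1)=-260/93, b=Δ1−h1·(2M1+M2)/6=-268/93
seg 2: a=-3, c=M2/2=-22/31, d=(M3−M2)/(6·3)=22/279, b=Δ2−h2·(2M2+M3)/6=380/93
t_q=3/4 → seg 0, τ=3/4; S=3+-982/93·τ+0·τ²+238/93·τ³=-3809/992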